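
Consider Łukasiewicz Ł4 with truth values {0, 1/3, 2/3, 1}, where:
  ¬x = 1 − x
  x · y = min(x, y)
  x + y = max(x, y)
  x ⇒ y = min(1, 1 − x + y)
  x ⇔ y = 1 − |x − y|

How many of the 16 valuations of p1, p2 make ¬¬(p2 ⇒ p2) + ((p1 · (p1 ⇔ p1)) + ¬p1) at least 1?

16

p1 = 0, p2 = 0 ↦ 1  ≥
p1 = 0, p2 = 1/3 ↦ 1  ≥
p1 = 0, p2 = 2/3 ↦ 1  ≥
p1 = 0, p2 = 1 ↦ 1  ≥
p1 = 1/3, p2 = 0 ↦ 1  ≥
p1 = 1/3, p2 = 1/3 ↦ 1  ≥
p1 = 1/3, p2 = 2/3 ↦ 1  ≥
p1 = 1/3, p2 = 1 ↦ 1  ≥
p1 = 2/3, p2 = 0 ↦ 1  ≥
p1 = 2/3, p2 = 1/3 ↦ 1  ≥
p1 = 2/3, p2 = 2/3 ↦ 1  ≥
p1 = 2/3, p2 = 1 ↦ 1  ≥
p1 = 1, p2 = 0 ↦ 1  ≥
p1 = 1, p2 = 1/3 ↦ 1  ≥
p1 = 1, p2 = 2/3 ↦ 1  ≥
p1 = 1, p2 = 1 ↦ 1  ≥
So 16 of the 16 assignments meet the threshold.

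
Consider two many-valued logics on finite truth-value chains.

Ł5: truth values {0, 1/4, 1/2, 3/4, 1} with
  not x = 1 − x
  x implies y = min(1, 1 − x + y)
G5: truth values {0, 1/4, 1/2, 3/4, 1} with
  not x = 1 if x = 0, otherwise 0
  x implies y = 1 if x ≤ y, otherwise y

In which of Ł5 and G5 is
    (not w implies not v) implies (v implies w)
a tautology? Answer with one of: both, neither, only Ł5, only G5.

only Ł5

In Ł5: every assignment gives 1 — tautology.
In G5: at v = 1/2, w = 1/4 the value is 1/4 — not a tautology.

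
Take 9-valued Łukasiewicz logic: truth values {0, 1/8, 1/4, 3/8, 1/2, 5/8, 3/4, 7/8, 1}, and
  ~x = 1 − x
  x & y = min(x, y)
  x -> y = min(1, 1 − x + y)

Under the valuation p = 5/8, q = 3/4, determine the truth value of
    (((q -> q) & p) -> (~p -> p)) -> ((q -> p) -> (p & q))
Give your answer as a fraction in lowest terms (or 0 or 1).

q -> q = 3/4 -> 3/4 = 1
(q -> q) & p = 1 & 5/8 = 5/8
~p = ~5/8 = 3/8
~p -> p = 3/8 -> 5/8 = 1
((q -> q) & p) -> (~p -> p) = 5/8 -> 1 = 1
q -> p = 3/4 -> 5/8 = 7/8
p & q = 5/8 & 3/4 = 5/8
(q -> p) -> (p & q) = 7/8 -> 5/8 = 3/4
(((q -> q) & p) -> (~p -> p)) -> ((q -> p) -> (p & q)) = 1 -> 3/4 = 3/4

3/4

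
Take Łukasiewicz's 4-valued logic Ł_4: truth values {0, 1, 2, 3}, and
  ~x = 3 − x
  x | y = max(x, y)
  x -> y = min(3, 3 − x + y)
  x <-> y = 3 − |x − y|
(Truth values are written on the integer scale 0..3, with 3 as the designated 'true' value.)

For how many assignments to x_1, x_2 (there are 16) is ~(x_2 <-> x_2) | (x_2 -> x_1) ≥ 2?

13

x_1 = 0, x_2 = 0 ↦ 3  ≥
x_1 = 0, x_2 = 1 ↦ 2  ≥
x_1 = 0, x_2 = 2 ↦ 1  <
x_1 = 0, x_2 = 3 ↦ 0  <
x_1 = 1, x_2 = 0 ↦ 3  ≥
x_1 = 1, x_2 = 1 ↦ 3  ≥
x_1 = 1, x_2 = 2 ↦ 2  ≥
x_1 = 1, x_2 = 3 ↦ 1  <
x_1 = 2, x_2 = 0 ↦ 3  ≥
x_1 = 2, x_2 = 1 ↦ 3  ≥
x_1 = 2, x_2 = 2 ↦ 3  ≥
x_1 = 2, x_2 = 3 ↦ 2  ≥
x_1 = 3, x_2 = 0 ↦ 3  ≥
x_1 = 3, x_2 = 1 ↦ 3  ≥
x_1 = 3, x_2 = 2 ↦ 3  ≥
x_1 = 3, x_2 = 3 ↦ 3  ≥
So 13 of the 16 assignments meet the threshold.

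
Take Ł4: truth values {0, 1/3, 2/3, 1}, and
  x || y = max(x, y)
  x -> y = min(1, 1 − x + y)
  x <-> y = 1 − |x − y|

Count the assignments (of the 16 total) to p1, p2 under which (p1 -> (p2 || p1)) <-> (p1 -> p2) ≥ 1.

p1 = 0, p2 = 0 ↦ 1  ≥
p1 = 0, p2 = 1/3 ↦ 1  ≥
p1 = 0, p2 = 2/3 ↦ 1  ≥
p1 = 0, p2 = 1 ↦ 1  ≥
p1 = 1/3, p2 = 0 ↦ 2/3  <
p1 = 1/3, p2 = 1/3 ↦ 1  ≥
p1 = 1/3, p2 = 2/3 ↦ 1  ≥
p1 = 1/3, p2 = 1 ↦ 1  ≥
p1 = 2/3, p2 = 0 ↦ 1/3  <
p1 = 2/3, p2 = 1/3 ↦ 2/3  <
p1 = 2/3, p2 = 2/3 ↦ 1  ≥
p1 = 2/3, p2 = 1 ↦ 1  ≥
p1 = 1, p2 = 0 ↦ 0  <
p1 = 1, p2 = 1/3 ↦ 1/3  <
p1 = 1, p2 = 2/3 ↦ 2/3  <
p1 = 1, p2 = 1 ↦ 1  ≥
So 10 of the 16 assignments meet the threshold.

10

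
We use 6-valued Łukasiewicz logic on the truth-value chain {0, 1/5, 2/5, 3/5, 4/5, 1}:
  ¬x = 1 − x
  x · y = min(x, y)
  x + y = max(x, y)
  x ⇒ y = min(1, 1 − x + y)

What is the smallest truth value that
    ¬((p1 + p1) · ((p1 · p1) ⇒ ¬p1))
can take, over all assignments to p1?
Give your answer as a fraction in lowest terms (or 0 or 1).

Take p1 = 3/5:
p1 + p1 = 3/5 + 3/5 = 3/5
p1 · p1 = 3/5 · 3/5 = 3/5
¬p1 = ¬3/5 = 2/5
(p1 · p1) ⇒ ¬p1 = 3/5 ⇒ 2/5 = 4/5
(p1 + p1) · ((p1 · p1) ⇒ ¬p1) = 3/5 · 4/5 = 3/5
¬((p1 + p1) · ((p1 · p1) ⇒ ¬p1)) = ¬3/5 = 2/5
No assignment yields a value below 2/5, so this is the minimum.

2/5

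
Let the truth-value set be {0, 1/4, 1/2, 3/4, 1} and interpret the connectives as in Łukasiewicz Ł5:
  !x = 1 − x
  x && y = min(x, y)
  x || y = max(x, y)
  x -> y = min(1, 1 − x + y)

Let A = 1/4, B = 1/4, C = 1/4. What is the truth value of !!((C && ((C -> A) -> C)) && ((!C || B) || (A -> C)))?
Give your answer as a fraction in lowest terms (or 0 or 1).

C -> A = 1/4 -> 1/4 = 1
(C -> A) -> C = 1 -> 1/4 = 1/4
C && ((C -> A) -> C) = 1/4 && 1/4 = 1/4
!C = !1/4 = 3/4
!C || B = 3/4 || 1/4 = 3/4
A -> C = 1/4 -> 1/4 = 1
(!C || B) || (A -> C) = 3/4 || 1 = 1
(C && ((C -> A) -> C)) && ((!C || B) || (A -> C)) = 1/4 && 1 = 1/4
!((C && ((C -> A) -> C)) && ((!C || B) || (A -> C))) = !1/4 = 3/4
!!((C && ((C -> A) -> C)) && ((!C || B) || (A -> C))) = !3/4 = 1/4

1/4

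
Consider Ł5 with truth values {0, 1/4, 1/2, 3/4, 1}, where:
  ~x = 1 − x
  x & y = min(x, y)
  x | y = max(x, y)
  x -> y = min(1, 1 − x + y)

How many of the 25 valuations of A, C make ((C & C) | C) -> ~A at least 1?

value 1: 15 assignments (counts)
value 3/4: 4 assignments
value 1/2: 3 assignments
value 1/4: 2 assignments
value 0: 1 assignment
So 15 of the 25 assignments meet the threshold.

15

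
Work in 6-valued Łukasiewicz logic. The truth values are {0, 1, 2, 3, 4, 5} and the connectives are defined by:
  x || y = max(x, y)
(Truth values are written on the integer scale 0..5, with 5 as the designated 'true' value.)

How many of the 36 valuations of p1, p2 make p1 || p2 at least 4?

20

value 5: 11 assignments (counts)
value 4: 9 assignments (counts)
value 3: 7 assignments
value 2: 5 assignments
value 1: 3 assignments
value 0: 1 assignment
So 20 of the 36 assignments meet the threshold.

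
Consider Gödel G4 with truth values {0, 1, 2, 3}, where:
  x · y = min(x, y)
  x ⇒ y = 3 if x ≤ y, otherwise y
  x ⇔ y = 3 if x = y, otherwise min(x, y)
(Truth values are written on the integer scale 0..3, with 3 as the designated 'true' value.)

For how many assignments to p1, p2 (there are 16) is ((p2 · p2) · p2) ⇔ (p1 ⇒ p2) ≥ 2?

p1 = 0, p2 = 0 ↦ 0  <
p1 = 0, p2 = 1 ↦ 1  <
p1 = 0, p2 = 2 ↦ 2  ≥
p1 = 0, p2 = 3 ↦ 3  ≥
p1 = 1, p2 = 0 ↦ 3  ≥
p1 = 1, p2 = 1 ↦ 1  <
p1 = 1, p2 = 2 ↦ 2  ≥
p1 = 1, p2 = 3 ↦ 3  ≥
p1 = 2, p2 = 0 ↦ 3  ≥
p1 = 2, p2 = 1 ↦ 3  ≥
p1 = 2, p2 = 2 ↦ 2  ≥
p1 = 2, p2 = 3 ↦ 3  ≥
p1 = 3, p2 = 0 ↦ 3  ≥
p1 = 3, p2 = 1 ↦ 3  ≥
p1 = 3, p2 = 2 ↦ 3  ≥
p1 = 3, p2 = 3 ↦ 3  ≥
So 13 of the 16 assignments meet the threshold.

13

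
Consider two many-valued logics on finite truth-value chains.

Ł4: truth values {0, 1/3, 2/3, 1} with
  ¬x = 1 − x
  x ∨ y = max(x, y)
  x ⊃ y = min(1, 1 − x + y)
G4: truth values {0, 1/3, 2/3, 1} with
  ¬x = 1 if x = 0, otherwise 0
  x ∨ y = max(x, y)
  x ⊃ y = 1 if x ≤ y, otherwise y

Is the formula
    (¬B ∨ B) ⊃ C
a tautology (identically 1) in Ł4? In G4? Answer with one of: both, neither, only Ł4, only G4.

neither

In Ł4: at B = 0, C = 0 the value is 0 — not a tautology.
In G4: at B = 0, C = 0 the value is 0 — not a tautology.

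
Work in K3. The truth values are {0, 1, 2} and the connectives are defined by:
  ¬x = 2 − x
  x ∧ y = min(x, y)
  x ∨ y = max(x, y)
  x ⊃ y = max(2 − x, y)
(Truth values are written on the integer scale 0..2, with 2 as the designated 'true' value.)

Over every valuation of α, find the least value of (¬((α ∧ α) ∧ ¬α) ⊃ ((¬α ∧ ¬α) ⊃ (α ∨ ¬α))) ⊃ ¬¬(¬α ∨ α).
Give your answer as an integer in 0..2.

1

Take α = 1:
α ∧ α = 1 ∧ 1 = 1
¬α = ¬1 = 1
(α ∧ α) ∧ ¬α = 1 ∧ 1 = 1
¬((α ∧ α) ∧ ¬α) = ¬1 = 1
¬α = ¬1 = 1
¬α = ¬1 = 1
¬α ∧ ¬α = 1 ∧ 1 = 1
¬α = ¬1 = 1
α ∨ ¬α = 1 ∨ 1 = 1
(¬α ∧ ¬α) ⊃ (α ∨ ¬α) = 1 ⊃ 1 = 1
¬((α ∧ α) ∧ ¬α) ⊃ ((¬α ∧ ¬α) ⊃ (α ∨ ¬α)) = 1 ⊃ 1 = 1
¬α = ¬1 = 1
¬α ∨ α = 1 ∨ 1 = 1
¬(¬α ∨ α) = ¬1 = 1
¬¬(¬α ∨ α) = ¬1 = 1
(¬((α ∧ α) ∧ ¬α) ⊃ ((¬α ∧ ¬α) ⊃ (α ∨ ¬α))) ⊃ ¬¬(¬α ∨ α) = 1 ⊃ 1 = 1
No assignment yields a value below 1, so this is the minimum.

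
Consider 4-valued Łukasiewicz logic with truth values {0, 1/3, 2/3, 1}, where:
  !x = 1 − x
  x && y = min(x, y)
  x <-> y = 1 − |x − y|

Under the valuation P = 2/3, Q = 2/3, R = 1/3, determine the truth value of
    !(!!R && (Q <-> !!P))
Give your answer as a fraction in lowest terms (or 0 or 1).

!R = !1/3 = 2/3
!!R = !2/3 = 1/3
!P = !2/3 = 1/3
!!P = !1/3 = 2/3
Q <-> !!P = 2/3 <-> 2/3 = 1
!!R && (Q <-> !!P) = 1/3 && 1 = 1/3
!(!!R && (Q <-> !!P)) = !1/3 = 2/3

2/3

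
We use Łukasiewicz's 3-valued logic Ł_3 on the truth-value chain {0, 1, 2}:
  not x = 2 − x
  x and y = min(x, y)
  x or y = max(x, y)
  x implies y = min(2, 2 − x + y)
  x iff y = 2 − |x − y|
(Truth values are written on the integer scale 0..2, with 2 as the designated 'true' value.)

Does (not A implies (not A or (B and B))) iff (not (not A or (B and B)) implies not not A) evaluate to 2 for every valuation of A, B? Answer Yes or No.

Yes

A = 0, B = 0 ↦ 2
A = 0, B = 1 ↦ 2
A = 0, B = 2 ↦ 2
A = 1, B = 0 ↦ 2
A = 1, B = 1 ↦ 2
A = 1, B = 2 ↦ 2
A = 2, B = 0 ↦ 2
A = 2, B = 1 ↦ 2
A = 2, B = 2 ↦ 2
Every assignment gives a value ≥ 2.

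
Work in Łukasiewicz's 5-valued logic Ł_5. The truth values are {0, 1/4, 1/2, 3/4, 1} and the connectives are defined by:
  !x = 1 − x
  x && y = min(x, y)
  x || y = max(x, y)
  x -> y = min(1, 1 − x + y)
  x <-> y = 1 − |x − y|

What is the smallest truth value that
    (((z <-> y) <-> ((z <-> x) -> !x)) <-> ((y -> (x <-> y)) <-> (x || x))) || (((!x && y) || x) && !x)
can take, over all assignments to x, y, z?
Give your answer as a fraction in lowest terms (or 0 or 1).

Take x = 0, y = 0, z = 0:
z <-> y = 0 <-> 0 = 1
z <-> x = 0 <-> 0 = 1
!x = !0 = 1
(z <-> x) -> !x = 1 -> 1 = 1
(z <-> y) <-> ((z <-> x) -> !x) = 1 <-> 1 = 1
x <-> y = 0 <-> 0 = 1
y -> (x <-> y) = 0 -> 1 = 1
x || x = 0 || 0 = 0
(y -> (x <-> y)) <-> (x || x) = 1 <-> 0 = 0
((z <-> y) <-> ((z <-> x) -> !x)) <-> ((y -> (x <-> y)) <-> (x || x)) = 1 <-> 0 = 0
!x = !0 = 1
!x && y = 1 && 0 = 0
(!x && y) || x = 0 || 0 = 0
!x = !0 = 1
((!x && y) || x) && !x = 0 && 1 = 0
(((z <-> y) <-> ((z <-> x) -> !x)) <-> ((y -> (x <-> y)) <-> (x || x))) || (((!x && y) || x) && !x) = 0 || 0 = 0
No assignment yields a value below 0, so this is the minimum.

0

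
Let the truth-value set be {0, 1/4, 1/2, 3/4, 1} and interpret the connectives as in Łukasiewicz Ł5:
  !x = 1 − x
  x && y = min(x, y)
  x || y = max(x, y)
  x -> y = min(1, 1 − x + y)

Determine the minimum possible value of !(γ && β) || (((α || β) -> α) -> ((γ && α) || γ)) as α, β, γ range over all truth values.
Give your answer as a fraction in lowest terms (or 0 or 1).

Take α = 1/2, β = 1/2, γ = 1/2:
γ && β = 1/2 && 1/2 = 1/2
!(γ && β) = !1/2 = 1/2
α || β = 1/2 || 1/2 = 1/2
(α || β) -> α = 1/2 -> 1/2 = 1
γ && α = 1/2 && 1/2 = 1/2
(γ && α) || γ = 1/2 || 1/2 = 1/2
((α || β) -> α) -> ((γ && α) || γ) = 1 -> 1/2 = 1/2
!(γ && β) || (((α || β) -> α) -> ((γ && α) || γ)) = 1/2 || 1/2 = 1/2
No assignment yields a value below 1/2, so this is the minimum.

1/2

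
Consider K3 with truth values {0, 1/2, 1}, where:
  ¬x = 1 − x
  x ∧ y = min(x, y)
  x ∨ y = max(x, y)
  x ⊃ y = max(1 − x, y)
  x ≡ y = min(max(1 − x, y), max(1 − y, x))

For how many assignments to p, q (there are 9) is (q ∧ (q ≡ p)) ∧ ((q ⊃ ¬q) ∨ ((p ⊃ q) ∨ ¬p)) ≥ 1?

1

p = 0, q = 0 ↦ 0  <
p = 0, q = 1/2 ↦ 1/2  <
p = 0, q = 1 ↦ 0  <
p = 1/2, q = 0 ↦ 0  <
p = 1/2, q = 1/2 ↦ 1/2  <
p = 1/2, q = 1 ↦ 1/2  <
p = 1, q = 0 ↦ 0  <
p = 1, q = 1/2 ↦ 1/2  <
p = 1, q = 1 ↦ 1  ≥
So 1 of the 9 assignments meets the threshold.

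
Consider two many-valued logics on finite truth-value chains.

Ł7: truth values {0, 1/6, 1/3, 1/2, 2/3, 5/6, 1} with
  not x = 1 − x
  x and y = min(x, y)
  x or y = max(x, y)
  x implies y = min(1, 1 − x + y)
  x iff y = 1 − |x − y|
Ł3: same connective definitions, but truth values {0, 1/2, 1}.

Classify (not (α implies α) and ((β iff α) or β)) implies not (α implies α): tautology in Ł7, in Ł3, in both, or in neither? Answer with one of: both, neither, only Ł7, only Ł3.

both

In Ł7: every assignment gives 1 — tautology.
In Ł3: every assignment gives 1 — tautology.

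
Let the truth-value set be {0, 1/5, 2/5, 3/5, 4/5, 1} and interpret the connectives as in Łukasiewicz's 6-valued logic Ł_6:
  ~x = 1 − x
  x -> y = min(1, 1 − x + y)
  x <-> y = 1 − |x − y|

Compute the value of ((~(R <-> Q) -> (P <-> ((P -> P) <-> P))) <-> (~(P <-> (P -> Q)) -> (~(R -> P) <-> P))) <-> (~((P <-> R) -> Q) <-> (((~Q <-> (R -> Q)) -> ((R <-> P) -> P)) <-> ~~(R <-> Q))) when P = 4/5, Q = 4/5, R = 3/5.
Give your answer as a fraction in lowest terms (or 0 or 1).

1/5

R <-> Q = 3/5 <-> 4/5 = 4/5
~(R <-> Q) = ~4/5 = 1/5
P -> P = 4/5 -> 4/5 = 1
(P -> P) <-> P = 1 <-> 4/5 = 4/5
P <-> ((P -> P) <-> P) = 4/5 <-> 4/5 = 1
~(R <-> Q) -> (P <-> ((P -> P) <-> P)) = 1/5 -> 1 = 1
P -> Q = 4/5 -> 4/5 = 1
P <-> (P -> Q) = 4/5 <-> 1 = 4/5
~(P <-> (P -> Q)) = ~4/5 = 1/5
R -> P = 3/5 -> 4/5 = 1
~(R -> P) = ~1 = 0
~(R -> P) <-> P = 0 <-> 4/5 = 1/5
~(P <-> (P -> Q)) -> (~(R -> P) <-> P) = 1/5 -> 1/5 = 1
(~(R <-> Q) -> (P <-> ((P -> P) <-> P))) <-> (~(P <-> (P -> Q)) -> (~(R -> P) <-> P)) = 1 <-> 1 = 1
P <-> R = 4/5 <-> 3/5 = 4/5
(P <-> R) -> Q = 4/5 -> 4/5 = 1
~((P <-> R) -> Q) = ~1 = 0
~Q = ~4/5 = 1/5
R -> Q = 3/5 -> 4/5 = 1
~Q <-> (R -> Q) = 1/5 <-> 1 = 1/5
R <-> P = 3/5 <-> 4/5 = 4/5
(R <-> P) -> P = 4/5 -> 4/5 = 1
(~Q <-> (R -> Q)) -> ((R <-> P) -> P) = 1/5 -> 1 = 1
R <-> Q = 3/5 <-> 4/5 = 4/5
~(R <-> Q) = ~4/5 = 1/5
~~(R <-> Q) = ~1/5 = 4/5
((~Q <-> (R -> Q)) -> ((R <-> P) -> P)) <-> ~~(R <-> Q) = 1 <-> 4/5 = 4/5
~((P <-> R) -> Q) <-> (((~Q <-> (R -> Q)) -> ((R <-> P) -> P)) <-> ~~(R <-> Q)) = 0 <-> 4/5 = 1/5
((~(R <-> Q) -> (P <-> ((P -> P) <-> P))) <-> (~(P <-> (P -> Q)) -> (~(R -> P) <-> P))) <-> (~((P <-> R) -> Q) <-> (((~Q <-> (R -> Q)) -> ((R <-> P) -> P)) <-> ~~(R <-> Q))) = 1 <-> 1/5 = 1/5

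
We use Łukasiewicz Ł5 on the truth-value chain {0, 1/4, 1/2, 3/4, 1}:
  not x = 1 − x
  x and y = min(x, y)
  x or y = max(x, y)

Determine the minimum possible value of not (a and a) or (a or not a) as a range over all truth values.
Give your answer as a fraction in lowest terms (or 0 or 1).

1/2

Take a = 1/2:
a and a = 1/2 and 1/2 = 1/2
not (a and a) = not 1/2 = 1/2
not a = not 1/2 = 1/2
a or not a = 1/2 or 1/2 = 1/2
not (a and a) or (a or not a) = 1/2 or 1/2 = 1/2
No assignment yields a value below 1/2, so this is the minimum.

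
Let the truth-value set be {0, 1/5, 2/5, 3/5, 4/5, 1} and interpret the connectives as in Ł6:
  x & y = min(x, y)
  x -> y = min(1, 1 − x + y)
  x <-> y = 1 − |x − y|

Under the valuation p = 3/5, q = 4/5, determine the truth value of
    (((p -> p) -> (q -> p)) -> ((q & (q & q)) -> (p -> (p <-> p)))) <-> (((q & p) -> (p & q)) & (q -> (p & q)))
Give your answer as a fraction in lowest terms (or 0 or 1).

p -> p = 3/5 -> 3/5 = 1
q -> p = 4/5 -> 3/5 = 4/5
(p -> p) -> (q -> p) = 1 -> 4/5 = 4/5
q & q = 4/5 & 4/5 = 4/5
q & (q & q) = 4/5 & 4/5 = 4/5
p <-> p = 3/5 <-> 3/5 = 1
p -> (p <-> p) = 3/5 -> 1 = 1
(q & (q & q)) -> (p -> (p <-> p)) = 4/5 -> 1 = 1
((p -> p) -> (q -> p)) -> ((q & (q & q)) -> (p -> (p <-> p))) = 4/5 -> 1 = 1
q & p = 4/5 & 3/5 = 3/5
p & q = 3/5 & 4/5 = 3/5
(q & p) -> (p & q) = 3/5 -> 3/5 = 1
p & q = 3/5 & 4/5 = 3/5
q -> (p & q) = 4/5 -> 3/5 = 4/5
((q & p) -> (p & q)) & (q -> (p & q)) = 1 & 4/5 = 4/5
(((p -> p) -> (q -> p)) -> ((q & (q & q)) -> (p -> (p <-> p)))) <-> (((q & p) -> (p & q)) & (q -> (p & q))) = 1 <-> 4/5 = 4/5

4/5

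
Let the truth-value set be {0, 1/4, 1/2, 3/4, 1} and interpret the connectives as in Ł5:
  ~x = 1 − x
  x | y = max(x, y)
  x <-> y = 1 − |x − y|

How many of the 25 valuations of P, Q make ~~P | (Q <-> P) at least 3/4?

value 1: 9 assignments (counts)
value 3/4: 9 assignments (counts)
value 1/2: 4 assignments
value 1/4: 2 assignments
value 0: 1 assignment
So 18 of the 25 assignments meet the threshold.

18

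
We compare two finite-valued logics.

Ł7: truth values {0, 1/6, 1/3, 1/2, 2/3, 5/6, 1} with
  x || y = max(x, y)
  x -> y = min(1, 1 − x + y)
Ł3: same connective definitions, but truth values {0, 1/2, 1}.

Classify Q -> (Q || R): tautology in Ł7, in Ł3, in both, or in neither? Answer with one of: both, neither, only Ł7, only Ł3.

In Ł7: every assignment gives 1 — tautology.
In Ł3: every assignment gives 1 — tautology.

both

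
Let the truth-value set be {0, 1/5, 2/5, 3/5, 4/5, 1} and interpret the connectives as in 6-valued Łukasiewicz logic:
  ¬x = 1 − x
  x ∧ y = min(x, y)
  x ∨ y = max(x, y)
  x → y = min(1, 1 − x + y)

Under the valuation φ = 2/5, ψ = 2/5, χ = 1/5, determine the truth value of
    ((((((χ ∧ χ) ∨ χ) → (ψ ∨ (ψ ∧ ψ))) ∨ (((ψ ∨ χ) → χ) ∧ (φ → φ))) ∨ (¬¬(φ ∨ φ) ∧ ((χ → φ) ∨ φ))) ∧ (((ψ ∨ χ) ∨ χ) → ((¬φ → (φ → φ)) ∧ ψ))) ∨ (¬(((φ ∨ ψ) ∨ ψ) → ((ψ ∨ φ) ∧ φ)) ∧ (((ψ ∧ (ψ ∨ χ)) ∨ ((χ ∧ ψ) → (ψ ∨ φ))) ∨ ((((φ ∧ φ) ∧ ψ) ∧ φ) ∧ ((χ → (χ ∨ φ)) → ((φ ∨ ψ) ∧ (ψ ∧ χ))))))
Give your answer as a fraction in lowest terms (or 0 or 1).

χ ∧ χ = 1/5 ∧ 1/5 = 1/5
(χ ∧ χ) ∨ χ = 1/5 ∨ 1/5 = 1/5
ψ ∧ ψ = 2/5 ∧ 2/5 = 2/5
ψ ∨ (ψ ∧ ψ) = 2/5 ∨ 2/5 = 2/5
((χ ∧ χ) ∨ χ) → (ψ ∨ (ψ ∧ ψ)) = 1/5 → 2/5 = 1
ψ ∨ χ = 2/5 ∨ 1/5 = 2/5
(ψ ∨ χ) → χ = 2/5 → 1/5 = 4/5
φ → φ = 2/5 → 2/5 = 1
((ψ ∨ χ) → χ) ∧ (φ → φ) = 4/5 ∧ 1 = 4/5
(((χ ∧ χ) ∨ χ) → (ψ ∨ (ψ ∧ ψ))) ∨ (((ψ ∨ χ) → χ) ∧ (φ → φ)) = 1 ∨ 4/5 = 1
φ ∨ φ = 2/5 ∨ 2/5 = 2/5
¬(φ ∨ φ) = ¬2/5 = 3/5
¬¬(φ ∨ φ) = ¬3/5 = 2/5
χ → φ = 1/5 → 2/5 = 1
(χ → φ) ∨ φ = 1 ∨ 2/5 = 1
¬¬(φ ∨ φ) ∧ ((χ → φ) ∨ φ) = 2/5 ∧ 1 = 2/5
((((χ ∧ χ) ∨ χ) → (ψ ∨ (ψ ∧ ψ))) ∨ (((ψ ∨ χ) → χ) ∧ (φ → φ))) ∨ (¬¬(φ ∨ φ) ∧ ((χ → φ) ∨ φ)) = 1 ∨ 2/5 = 1
ψ ∨ χ = 2/5 ∨ 1/5 = 2/5
(ψ ∨ χ) ∨ χ = 2/5 ∨ 1/5 = 2/5
¬φ = ¬2/5 = 3/5
φ → φ = 2/5 → 2/5 = 1
¬φ → (φ → φ) = 3/5 → 1 = 1
(¬φ → (φ → φ)) ∧ ψ = 1 ∧ 2/5 = 2/5
((ψ ∨ χ) ∨ χ) → ((¬φ → (φ → φ)) ∧ ψ) = 2/5 → 2/5 = 1
(((((χ ∧ χ) ∨ χ) → (ψ ∨ (ψ ∧ ψ))) ∨ (((ψ ∨ χ) → χ) ∧ (φ → φ))) ∨ (¬¬(φ ∨ φ) ∧ ((χ → φ) ∨ φ))) ∧ (((ψ ∨ χ) ∨ χ) → ((¬φ → (φ → φ)) ∧ ψ)) = 1 ∧ 1 = 1
φ ∨ ψ = 2/5 ∨ 2/5 = 2/5
(φ ∨ ψ) ∨ ψ = 2/5 ∨ 2/5 = 2/5
ψ ∨ φ = 2/5 ∨ 2/5 = 2/5
(ψ ∨ φ) ∧ φ = 2/5 ∧ 2/5 = 2/5
((φ ∨ ψ) ∨ ψ) → ((ψ ∨ φ) ∧ φ) = 2/5 → 2/5 = 1
¬(((φ ∨ ψ) ∨ ψ) → ((ψ ∨ φ) ∧ φ)) = ¬1 = 0
ψ ∨ χ = 2/5 ∨ 1/5 = 2/5
ψ ∧ (ψ ∨ χ) = 2/5 ∧ 2/5 = 2/5
χ ∧ ψ = 1/5 ∧ 2/5 = 1/5
ψ ∨ φ = 2/5 ∨ 2/5 = 2/5
(χ ∧ ψ) → (ψ ∨ φ) = 1/5 → 2/5 = 1
(ψ ∧ (ψ ∨ χ)) ∨ ((χ ∧ ψ) → (ψ ∨ φ)) = 2/5 ∨ 1 = 1
φ ∧ φ = 2/5 ∧ 2/5 = 2/5
(φ ∧ φ) ∧ ψ = 2/5 ∧ 2/5 = 2/5
((φ ∧ φ) ∧ ψ) ∧ φ = 2/5 ∧ 2/5 = 2/5
χ ∨ φ = 1/5 ∨ 2/5 = 2/5
χ → (χ ∨ φ) = 1/5 → 2/5 = 1
φ ∨ ψ = 2/5 ∨ 2/5 = 2/5
ψ ∧ χ = 2/5 ∧ 1/5 = 1/5
(φ ∨ ψ) ∧ (ψ ∧ χ) = 2/5 ∧ 1/5 = 1/5
(χ → (χ ∨ φ)) → ((φ ∨ ψ) ∧ (ψ ∧ χ)) = 1 → 1/5 = 1/5
(((φ ∧ φ) ∧ ψ) ∧ φ) ∧ ((χ → (χ ∨ φ)) → ((φ ∨ ψ) ∧ (ψ ∧ χ))) = 2/5 ∧ 1/5 = 1/5
((ψ ∧ (ψ ∨ χ)) ∨ ((χ ∧ ψ) → (ψ ∨ φ))) ∨ ((((φ ∧ φ) ∧ ψ) ∧ φ) ∧ ((χ → (χ ∨ φ)) → ((φ ∨ ψ) ∧ (ψ ∧ χ)))) = 1 ∨ 1/5 = 1
¬(((φ ∨ ψ) ∨ ψ) → ((ψ ∨ φ) ∧ φ)) ∧ (((ψ ∧ (ψ ∨ χ)) ∨ ((χ ∧ ψ) → (ψ ∨ φ))) ∨ ((((φ ∧ φ) ∧ ψ) ∧ φ) ∧ ((χ → (χ ∨ φ)) → ((φ ∨ ψ) ∧ (ψ ∧ χ))))) = 0 ∧ 1 = 0
((((((χ ∧ χ) ∨ χ) → (ψ ∨ (ψ ∧ ψ))) ∨ (((ψ ∨ χ) → χ) ∧ (φ → φ))) ∨ (¬¬(φ ∨ φ) ∧ ((χ → φ) ∨ φ))) ∧ (((ψ ∨ χ) ∨ χ) → ((¬φ → (φ → φ)) ∧ ψ))) ∨ (¬(((φ ∨ ψ) ∨ ψ) → ((ψ ∨ φ) ∧ φ)) ∧ (((ψ ∧ (ψ ∨ χ)) ∨ ((χ ∧ ψ) → (ψ ∨ φ))) ∨ ((((φ ∧ φ) ∧ ψ) ∧ φ) ∧ ((χ → (χ ∨ φ)) → ((φ ∨ ψ) ∧ (ψ ∧ χ)))))) = 1 ∨ 0 = 1

1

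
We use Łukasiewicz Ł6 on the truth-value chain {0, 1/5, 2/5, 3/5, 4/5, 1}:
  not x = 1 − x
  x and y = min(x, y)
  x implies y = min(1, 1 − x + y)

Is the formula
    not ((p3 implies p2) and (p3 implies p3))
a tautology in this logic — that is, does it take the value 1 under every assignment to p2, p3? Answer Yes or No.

Counterexample: take p2 = 0, p3 = 0.
p3 implies p2 = 0 implies 0 = 1
p3 implies p3 = 0 implies 0 = 1
(p3 implies p2) and (p3 implies p3) = 1 and 1 = 1
not ((p3 implies p2) and (p3 implies p3)) = not 1 = 0
This gives 0 ≠ 1.

No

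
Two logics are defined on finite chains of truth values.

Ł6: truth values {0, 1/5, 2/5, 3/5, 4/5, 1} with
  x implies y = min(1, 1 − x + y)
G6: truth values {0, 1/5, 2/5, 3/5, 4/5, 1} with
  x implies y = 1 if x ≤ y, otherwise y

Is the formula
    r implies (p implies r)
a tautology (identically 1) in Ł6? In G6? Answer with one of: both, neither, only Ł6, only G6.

In Ł6: every assignment gives 1 — tautology.
In G6: every assignment gives 1 — tautology.

both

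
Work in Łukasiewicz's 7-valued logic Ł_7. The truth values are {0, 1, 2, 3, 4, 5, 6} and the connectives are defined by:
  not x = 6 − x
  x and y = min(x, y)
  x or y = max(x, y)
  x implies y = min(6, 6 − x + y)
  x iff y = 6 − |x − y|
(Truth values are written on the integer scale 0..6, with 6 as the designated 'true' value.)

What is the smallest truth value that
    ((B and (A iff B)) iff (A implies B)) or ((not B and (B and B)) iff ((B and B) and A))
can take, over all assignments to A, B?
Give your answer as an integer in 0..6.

3

Take A = 0, B = 3:
A iff B = 0 iff 3 = 3
B and (A iff B) = 3 and 3 = 3
A implies B = 0 implies 3 = 6
(B and (A iff B)) iff (A implies B) = 3 iff 6 = 3
not B = not 3 = 3
B and B = 3 and 3 = 3
not B and (B and B) = 3 and 3 = 3
B and B = 3 and 3 = 3
(B and B) and A = 3 and 0 = 0
(not B and (B and B)) iff ((B and B) and A) = 3 iff 0 = 3
((B and (A iff B)) iff (A implies B)) or ((not B and (B and B)) iff ((B and B) and A)) = 3 or 3 = 3
No assignment yields a value below 3, so this is the minimum.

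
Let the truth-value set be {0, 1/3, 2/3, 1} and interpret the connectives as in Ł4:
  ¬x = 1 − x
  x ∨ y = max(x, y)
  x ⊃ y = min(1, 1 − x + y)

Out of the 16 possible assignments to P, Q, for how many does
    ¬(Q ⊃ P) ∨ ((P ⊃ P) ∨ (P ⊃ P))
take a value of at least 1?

P = 0, Q = 0 ↦ 1  ≥
P = 0, Q = 1/3 ↦ 1  ≥
P = 0, Q = 2/3 ↦ 1  ≥
P = 0, Q = 1 ↦ 1  ≥
P = 1/3, Q = 0 ↦ 1  ≥
P = 1/3, Q = 1/3 ↦ 1  ≥
P = 1/3, Q = 2/3 ↦ 1  ≥
P = 1/3, Q = 1 ↦ 1  ≥
P = 2/3, Q = 0 ↦ 1  ≥
P = 2/3, Q = 1/3 ↦ 1  ≥
P = 2/3, Q = 2/3 ↦ 1  ≥
P = 2/3, Q = 1 ↦ 1  ≥
P = 1, Q = 0 ↦ 1  ≥
P = 1, Q = 1/3 ↦ 1  ≥
P = 1, Q = 2/3 ↦ 1  ≥
P = 1, Q = 1 ↦ 1  ≥
So 16 of the 16 assignments meet the threshold.

16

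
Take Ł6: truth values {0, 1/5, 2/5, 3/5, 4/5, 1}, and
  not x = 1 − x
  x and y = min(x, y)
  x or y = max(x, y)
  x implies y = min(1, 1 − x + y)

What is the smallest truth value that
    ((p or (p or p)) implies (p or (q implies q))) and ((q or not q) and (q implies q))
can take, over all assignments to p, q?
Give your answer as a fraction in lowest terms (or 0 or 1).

3/5

Take p = 0, q = 2/5:
p or p = 0 or 0 = 0
p or (p or p) = 0 or 0 = 0
q implies q = 2/5 implies 2/5 = 1
p or (q implies q) = 0 or 1 = 1
(p or (p or p)) implies (p or (q implies q)) = 0 implies 1 = 1
not q = not 2/5 = 3/5
q or not q = 2/5 or 3/5 = 3/5
q implies q = 2/5 implies 2/5 = 1
(q or not q) and (q implies q) = 3/5 and 1 = 3/5
((p or (p or p)) implies (p or (q implies q))) and ((q or not q) and (q implies q)) = 1 and 3/5 = 3/5
No assignment yields a value below 3/5, so this is the minimum.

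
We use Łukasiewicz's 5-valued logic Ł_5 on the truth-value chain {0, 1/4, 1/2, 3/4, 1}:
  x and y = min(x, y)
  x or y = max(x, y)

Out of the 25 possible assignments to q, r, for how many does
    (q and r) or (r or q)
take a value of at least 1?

9

value 1: 9 assignments (counts)
value 3/4: 7 assignments
value 1/2: 5 assignments
value 1/4: 3 assignments
value 0: 1 assignment
So 9 of the 25 assignments meet the threshold.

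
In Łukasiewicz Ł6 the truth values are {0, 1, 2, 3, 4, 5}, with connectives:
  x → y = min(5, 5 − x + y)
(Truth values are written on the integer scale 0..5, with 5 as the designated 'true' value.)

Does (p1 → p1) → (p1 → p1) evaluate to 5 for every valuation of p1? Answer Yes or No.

p1 = 0 ↦ 5
p1 = 1 ↦ 5
p1 = 2 ↦ 5
p1 = 3 ↦ 5
p1 = 4 ↦ 5
p1 = 5 ↦ 5
Every assignment gives a value ≥ 5.

Yes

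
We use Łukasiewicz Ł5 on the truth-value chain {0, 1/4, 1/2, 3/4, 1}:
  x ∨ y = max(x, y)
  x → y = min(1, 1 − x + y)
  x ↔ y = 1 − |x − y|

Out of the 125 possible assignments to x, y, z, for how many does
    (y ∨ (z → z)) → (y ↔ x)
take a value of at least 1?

value 1: 25 assignments (counts)
value 3/4: 40 assignments
value 1/2: 30 assignments
value 1/4: 20 assignments
value 0: 10 assignments
So 25 of the 125 assignments meet the threshold.

25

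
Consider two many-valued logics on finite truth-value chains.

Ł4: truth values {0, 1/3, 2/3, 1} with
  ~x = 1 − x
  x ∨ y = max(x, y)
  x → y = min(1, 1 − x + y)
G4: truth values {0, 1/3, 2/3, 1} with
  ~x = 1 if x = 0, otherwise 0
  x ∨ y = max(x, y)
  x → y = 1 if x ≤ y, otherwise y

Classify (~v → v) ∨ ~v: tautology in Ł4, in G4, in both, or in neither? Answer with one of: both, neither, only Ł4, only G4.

In Ł4: at v = 1/3 the value is 2/3 — not a tautology.
In G4: every assignment gives 1 — tautology.

only G4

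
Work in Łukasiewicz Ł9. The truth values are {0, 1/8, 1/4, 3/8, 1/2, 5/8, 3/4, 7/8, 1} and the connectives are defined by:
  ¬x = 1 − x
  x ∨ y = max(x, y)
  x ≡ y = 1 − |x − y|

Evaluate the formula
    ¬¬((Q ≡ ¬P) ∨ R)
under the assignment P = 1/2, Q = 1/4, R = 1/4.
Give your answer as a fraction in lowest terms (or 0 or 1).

¬P = ¬1/2 = 1/2
Q ≡ ¬P = 1/4 ≡ 1/2 = 3/4
(Q ≡ ¬P) ∨ R = 3/4 ∨ 1/4 = 3/4
¬((Q ≡ ¬P) ∨ R) = ¬3/4 = 1/4
¬¬((Q ≡ ¬P) ∨ R) = ¬1/4 = 3/4

3/4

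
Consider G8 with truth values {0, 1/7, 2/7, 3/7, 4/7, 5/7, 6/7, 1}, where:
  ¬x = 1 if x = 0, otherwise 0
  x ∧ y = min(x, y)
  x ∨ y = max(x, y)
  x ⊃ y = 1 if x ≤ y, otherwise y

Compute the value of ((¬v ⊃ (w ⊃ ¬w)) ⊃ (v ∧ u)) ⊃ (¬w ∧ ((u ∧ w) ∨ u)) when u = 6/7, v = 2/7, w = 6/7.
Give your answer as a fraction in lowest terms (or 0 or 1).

0

¬v = ¬2/7 = 0
¬w = ¬6/7 = 0
w ⊃ ¬w = 6/7 ⊃ 0 = 0
¬v ⊃ (w ⊃ ¬w) = 0 ⊃ 0 = 1
v ∧ u = 2/7 ∧ 6/7 = 2/7
(¬v ⊃ (w ⊃ ¬w)) ⊃ (v ∧ u) = 1 ⊃ 2/7 = 2/7
¬w = ¬6/7 = 0
u ∧ w = 6/7 ∧ 6/7 = 6/7
(u ∧ w) ∨ u = 6/7 ∨ 6/7 = 6/7
¬w ∧ ((u ∧ w) ∨ u) = 0 ∧ 6/7 = 0
((¬v ⊃ (w ⊃ ¬w)) ⊃ (v ∧ u)) ⊃ (¬w ∧ ((u ∧ w) ∨ u)) = 2/7 ⊃ 0 = 0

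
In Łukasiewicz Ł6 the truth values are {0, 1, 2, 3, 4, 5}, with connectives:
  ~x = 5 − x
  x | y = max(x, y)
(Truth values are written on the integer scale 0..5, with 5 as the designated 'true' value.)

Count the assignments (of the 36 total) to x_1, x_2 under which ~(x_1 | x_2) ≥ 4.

4

value 5: 1 assignment (counts)
value 4: 3 assignments (counts)
value 3: 5 assignments
value 2: 7 assignments
value 1: 9 assignments
value 0: 11 assignments
So 4 of the 36 assignments meet the threshold.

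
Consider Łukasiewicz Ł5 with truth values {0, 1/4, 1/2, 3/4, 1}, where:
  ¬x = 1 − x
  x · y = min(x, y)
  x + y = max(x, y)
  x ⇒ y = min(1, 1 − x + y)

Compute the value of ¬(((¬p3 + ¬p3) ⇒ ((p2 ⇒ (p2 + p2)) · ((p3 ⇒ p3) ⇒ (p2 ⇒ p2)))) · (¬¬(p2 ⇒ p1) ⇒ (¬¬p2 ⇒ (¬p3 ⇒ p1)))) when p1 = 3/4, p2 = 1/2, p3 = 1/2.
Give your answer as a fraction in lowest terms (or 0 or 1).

¬p3 = ¬1/2 = 1/2
¬p3 = ¬1/2 = 1/2
¬p3 + ¬p3 = 1/2 + 1/2 = 1/2
p2 + p2 = 1/2 + 1/2 = 1/2
p2 ⇒ (p2 + p2) = 1/2 ⇒ 1/2 = 1
p3 ⇒ p3 = 1/2 ⇒ 1/2 = 1
p2 ⇒ p2 = 1/2 ⇒ 1/2 = 1
(p3 ⇒ p3) ⇒ (p2 ⇒ p2) = 1 ⇒ 1 = 1
(p2 ⇒ (p2 + p2)) · ((p3 ⇒ p3) ⇒ (p2 ⇒ p2)) = 1 · 1 = 1
(¬p3 + ¬p3) ⇒ ((p2 ⇒ (p2 + p2)) · ((p3 ⇒ p3) ⇒ (p2 ⇒ p2))) = 1/2 ⇒ 1 = 1
p2 ⇒ p1 = 1/2 ⇒ 3/4 = 1
¬(p2 ⇒ p1) = ¬1 = 0
¬¬(p2 ⇒ p1) = ¬0 = 1
¬p2 = ¬1/2 = 1/2
¬¬p2 = ¬1/2 = 1/2
¬p3 = ¬1/2 = 1/2
¬p3 ⇒ p1 = 1/2 ⇒ 3/4 = 1
¬¬p2 ⇒ (¬p3 ⇒ p1) = 1/2 ⇒ 1 = 1
¬¬(p2 ⇒ p1) ⇒ (¬¬p2 ⇒ (¬p3 ⇒ p1)) = 1 ⇒ 1 = 1
((¬p3 + ¬p3) ⇒ ((p2 ⇒ (p2 + p2)) · ((p3 ⇒ p3) ⇒ (p2 ⇒ p2)))) · (¬¬(p2 ⇒ p1) ⇒ (¬¬p2 ⇒ (¬p3 ⇒ p1))) = 1 · 1 = 1
¬(((¬p3 + ¬p3) ⇒ ((p2 ⇒ (p2 + p2)) · ((p3 ⇒ p3) ⇒ (p2 ⇒ p2)))) · (¬¬(p2 ⇒ p1) ⇒ (¬¬p2 ⇒ (¬p3 ⇒ p1)))) = ¬1 = 0

0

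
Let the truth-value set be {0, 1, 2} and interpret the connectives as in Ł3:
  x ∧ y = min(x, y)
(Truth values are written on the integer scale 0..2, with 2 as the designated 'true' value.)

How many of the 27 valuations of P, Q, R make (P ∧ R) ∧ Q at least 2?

1

value 2: 1 assignment (counts)
value 1: 7 assignments
value 0: 19 assignments
So 1 of the 27 assignments meets the threshold.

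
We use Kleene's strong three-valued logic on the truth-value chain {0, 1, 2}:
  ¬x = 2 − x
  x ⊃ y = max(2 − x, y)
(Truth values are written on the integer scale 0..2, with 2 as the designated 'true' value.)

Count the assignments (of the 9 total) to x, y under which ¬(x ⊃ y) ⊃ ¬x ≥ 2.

x = 0, y = 0 ↦ 2  ≥
x = 0, y = 1 ↦ 2  ≥
x = 0, y = 2 ↦ 2  ≥
x = 1, y = 0 ↦ 1  <
x = 1, y = 1 ↦ 1  <
x = 1, y = 2 ↦ 2  ≥
x = 2, y = 0 ↦ 0  <
x = 2, y = 1 ↦ 1  <
x = 2, y = 2 ↦ 2  ≥
So 5 of the 9 assignments meet the threshold.

5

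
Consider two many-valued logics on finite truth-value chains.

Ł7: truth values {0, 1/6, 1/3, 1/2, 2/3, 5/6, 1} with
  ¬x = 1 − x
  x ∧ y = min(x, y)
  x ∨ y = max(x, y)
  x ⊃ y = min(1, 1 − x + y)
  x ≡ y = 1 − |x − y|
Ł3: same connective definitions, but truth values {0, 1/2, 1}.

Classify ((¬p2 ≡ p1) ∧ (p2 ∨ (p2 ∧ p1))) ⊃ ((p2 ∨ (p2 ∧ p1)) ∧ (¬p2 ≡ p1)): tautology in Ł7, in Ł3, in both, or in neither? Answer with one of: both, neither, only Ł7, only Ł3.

both

In Ł7: every assignment gives 1 — tautology.
In Ł3: every assignment gives 1 — tautology.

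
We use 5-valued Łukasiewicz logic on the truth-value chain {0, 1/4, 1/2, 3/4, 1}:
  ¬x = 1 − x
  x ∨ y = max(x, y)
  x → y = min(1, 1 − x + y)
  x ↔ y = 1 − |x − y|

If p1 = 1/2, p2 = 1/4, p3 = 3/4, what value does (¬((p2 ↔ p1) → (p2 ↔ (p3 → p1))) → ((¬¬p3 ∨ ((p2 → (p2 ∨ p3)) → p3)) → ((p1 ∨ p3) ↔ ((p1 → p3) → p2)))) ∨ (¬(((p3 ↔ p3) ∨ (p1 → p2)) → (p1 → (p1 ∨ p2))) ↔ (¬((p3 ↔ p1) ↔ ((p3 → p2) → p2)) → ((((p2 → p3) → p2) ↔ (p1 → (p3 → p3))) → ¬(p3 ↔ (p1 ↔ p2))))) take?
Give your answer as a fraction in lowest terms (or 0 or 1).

p2 ↔ p1 = 1/4 ↔ 1/2 = 3/4
p3 → p1 = 3/4 → 1/2 = 3/4
p2 ↔ (p3 → p1) = 1/4 ↔ 3/4 = 1/2
(p2 ↔ p1) → (p2 ↔ (p3 → p1)) = 3/4 → 1/2 = 3/4
¬((p2 ↔ p1) → (p2 ↔ (p3 → p1))) = ¬3/4 = 1/4
¬p3 = ¬3/4 = 1/4
¬¬p3 = ¬1/4 = 3/4
p2 ∨ p3 = 1/4 ∨ 3/4 = 3/4
p2 → (p2 ∨ p3) = 1/4 → 3/4 = 1
(p2 → (p2 ∨ p3)) → p3 = 1 → 3/4 = 3/4
¬¬p3 ∨ ((p2 → (p2 ∨ p3)) → p3) = 3/4 ∨ 3/4 = 3/4
p1 ∨ p3 = 1/2 ∨ 3/4 = 3/4
p1 → p3 = 1/2 → 3/4 = 1
(p1 → p3) → p2 = 1 → 1/4 = 1/4
(p1 ∨ p3) ↔ ((p1 → p3) → p2) = 3/4 ↔ 1/4 = 1/2
(¬¬p3 ∨ ((p2 → (p2 ∨ p3)) → p3)) → ((p1 ∨ p3) ↔ ((p1 → p3) → p2)) = 3/4 → 1/2 = 3/4
¬((p2 ↔ p1) → (p2 ↔ (p3 → p1))) → ((¬¬p3 ∨ ((p2 → (p2 ∨ p3)) → p3)) → ((p1 ∨ p3) ↔ ((p1 → p3) → p2))) = 1/4 → 3/4 = 1
p3 ↔ p3 = 3/4 ↔ 3/4 = 1
p1 → p2 = 1/2 → 1/4 = 3/4
(p3 ↔ p3) ∨ (p1 → p2) = 1 ∨ 3/4 = 1
p1 ∨ p2 = 1/2 ∨ 1/4 = 1/2
p1 → (p1 ∨ p2) = 1/2 → 1/2 = 1
((p3 ↔ p3) ∨ (p1 → p2)) → (p1 → (p1 ∨ p2)) = 1 → 1 = 1
¬(((p3 ↔ p3) ∨ (p1 → p2)) → (p1 → (p1 ∨ p2))) = ¬1 = 0
p3 ↔ p1 = 3/4 ↔ 1/2 = 3/4
p3 → p2 = 3/4 → 1/4 = 1/2
(p3 → p2) → p2 = 1/2 → 1/4 = 3/4
(p3 ↔ p1) ↔ ((p3 → p2) → p2) = 3/4 ↔ 3/4 = 1
¬((p3 ↔ p1) ↔ ((p3 → p2) → p2)) = ¬1 = 0
p2 → p3 = 1/4 → 3/4 = 1
(p2 → p3) → p2 = 1 → 1/4 = 1/4
p3 → p3 = 3/4 → 3/4 = 1
p1 → (p3 → p3) = 1/2 → 1 = 1
((p2 → p3) → p2) ↔ (p1 → (p3 → p3)) = 1/4 ↔ 1 = 1/4
p1 ↔ p2 = 1/2 ↔ 1/4 = 3/4
p3 ↔ (p1 ↔ p2) = 3/4 ↔ 3/4 = 1
¬(p3 ↔ (p1 ↔ p2)) = ¬1 = 0
(((p2 → p3) → p2) ↔ (p1 → (p3 → p3))) → ¬(p3 ↔ (p1 ↔ p2)) = 1/4 → 0 = 3/4
¬((p3 ↔ p1) ↔ ((p3 → p2) → p2)) → ((((p2 → p3) → p2) ↔ (p1 → (p3 → p3))) → ¬(p3 ↔ (p1 ↔ p2))) = 0 → 3/4 = 1
¬(((p3 ↔ p3) ∨ (p1 → p2)) → (p1 → (p1 ∨ p2))) ↔ (¬((p3 ↔ p1) ↔ ((p3 → p2) → p2)) → ((((p2 → p3) → p2) ↔ (p1 → (p3 → p3))) → ¬(p3 ↔ (p1 ↔ p2)))) = 0 ↔ 1 = 0
(¬((p2 ↔ p1) → (p2 ↔ (p3 → p1))) → ((¬¬p3 ∨ ((p2 → (p2 ∨ p3)) → p3)) → ((p1 ∨ p3) ↔ ((p1 → p3) → p2)))) ∨ (¬(((p3 ↔ p3) ∨ (p1 → p2)) → (p1 → (p1 ∨ p2))) ↔ (¬((p3 ↔ p1) ↔ ((p3 → p2) → p2)) → ((((p2 → p3) → p2) ↔ (p1 → (p3 → p3))) → ¬(p3 ↔ (p1 ↔ p2))))) = 1 ∨ 0 = 1

1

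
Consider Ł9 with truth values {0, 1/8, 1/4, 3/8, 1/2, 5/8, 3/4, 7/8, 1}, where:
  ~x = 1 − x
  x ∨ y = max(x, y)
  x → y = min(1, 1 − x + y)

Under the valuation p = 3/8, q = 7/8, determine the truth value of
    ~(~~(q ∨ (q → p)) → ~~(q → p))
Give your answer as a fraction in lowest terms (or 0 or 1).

3/8

q → p = 7/8 → 3/8 = 1/2
q ∨ (q → p) = 7/8 ∨ 1/2 = 7/8
~(q ∨ (q → p)) = ~7/8 = 1/8
~~(q ∨ (q → p)) = ~1/8 = 7/8
q → p = 7/8 → 3/8 = 1/2
~(q → p) = ~1/2 = 1/2
~~(q → p) = ~1/2 = 1/2
~~(q ∨ (q → p)) → ~~(q → p) = 7/8 → 1/2 = 5/8
~(~~(q ∨ (q → p)) → ~~(q → p)) = ~5/8 = 3/8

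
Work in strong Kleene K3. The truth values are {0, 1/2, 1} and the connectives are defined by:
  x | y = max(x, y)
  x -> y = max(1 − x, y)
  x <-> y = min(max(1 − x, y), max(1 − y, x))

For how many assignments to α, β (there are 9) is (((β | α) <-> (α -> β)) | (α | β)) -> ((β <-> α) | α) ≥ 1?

4

α = 0, β = 0 ↦ 1  ≥
α = 0, β = 1/2 ↦ 1/2  <
α = 0, β = 1 ↦ 0  <
α = 1/2, β = 0 ↦ 1/2  <
α = 1/2, β = 1/2 ↦ 1/2  <
α = 1/2, β = 1 ↦ 1/2  <
α = 1, β = 0 ↦ 1  ≥
α = 1, β = 1/2 ↦ 1  ≥
α = 1, β = 1 ↦ 1  ≥
So 4 of the 9 assignments meet the threshold.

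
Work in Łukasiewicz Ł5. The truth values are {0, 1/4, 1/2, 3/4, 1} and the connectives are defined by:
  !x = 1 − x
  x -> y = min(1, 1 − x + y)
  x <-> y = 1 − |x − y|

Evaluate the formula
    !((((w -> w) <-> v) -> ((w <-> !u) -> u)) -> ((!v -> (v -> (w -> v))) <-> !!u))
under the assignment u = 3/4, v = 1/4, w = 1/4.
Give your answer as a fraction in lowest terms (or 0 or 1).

w -> w = 1/4 -> 1/4 = 1
(w -> w) <-> v = 1 <-> 1/4 = 1/4
!u = !3/4 = 1/4
w <-> !u = 1/4 <-> 1/4 = 1
(w <-> !u) -> u = 1 -> 3/4 = 3/4
((w -> w) <-> v) -> ((w <-> !u) -> u) = 1/4 -> 3/4 = 1
!v = !1/4 = 3/4
w -> v = 1/4 -> 1/4 = 1
v -> (w -> v) = 1/4 -> 1 = 1
!v -> (v -> (w -> v)) = 3/4 -> 1 = 1
!u = !3/4 = 1/4
!!u = !1/4 = 3/4
(!v -> (v -> (w -> v))) <-> !!u = 1 <-> 3/4 = 3/4
(((w -> w) <-> v) -> ((w <-> !u) -> u)) -> ((!v -> (v -> (w -> v))) <-> !!u) = 1 -> 3/4 = 3/4
!((((w -> w) <-> v) -> ((w <-> !u) -> u)) -> ((!v -> (v -> (w -> v))) <-> !!u)) = !3/4 = 1/4

1/4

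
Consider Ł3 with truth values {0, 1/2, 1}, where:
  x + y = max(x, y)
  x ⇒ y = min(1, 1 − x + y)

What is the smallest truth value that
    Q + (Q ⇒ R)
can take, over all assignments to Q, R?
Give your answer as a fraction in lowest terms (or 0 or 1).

1/2

Take Q = 1/2, R = 0:
Q ⇒ R = 1/2 ⇒ 0 = 1/2
Q + (Q ⇒ R) = 1/2 + 1/2 = 1/2
No assignment yields a value below 1/2, so this is the minimum.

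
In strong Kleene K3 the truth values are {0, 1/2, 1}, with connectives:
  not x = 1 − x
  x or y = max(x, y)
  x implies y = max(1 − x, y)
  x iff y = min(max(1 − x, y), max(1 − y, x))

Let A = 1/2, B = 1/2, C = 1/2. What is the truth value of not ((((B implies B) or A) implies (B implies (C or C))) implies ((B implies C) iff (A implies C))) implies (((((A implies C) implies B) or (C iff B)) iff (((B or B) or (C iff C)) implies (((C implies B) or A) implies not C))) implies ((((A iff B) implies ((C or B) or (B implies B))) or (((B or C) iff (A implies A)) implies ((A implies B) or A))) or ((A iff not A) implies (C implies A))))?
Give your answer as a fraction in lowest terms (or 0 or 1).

1/2

B implies B = 1/2 implies 1/2 = 1/2
(B implies B) or A = 1/2 or 1/2 = 1/2
C or C = 1/2 or 1/2 = 1/2
B implies (C or C) = 1/2 implies 1/2 = 1/2
((B implies B) or A) implies (B implies (C or C)) = 1/2 implies 1/2 = 1/2
B implies C = 1/2 implies 1/2 = 1/2
A implies C = 1/2 implies 1/2 = 1/2
(B implies C) iff (A implies C) = 1/2 iff 1/2 = 1/2
(((B implies B) or A) implies (B implies (C or C))) implies ((B implies C) iff (A implies C)) = 1/2 implies 1/2 = 1/2
not ((((B implies B) or A) implies (B implies (C or C))) implies ((B implies C) iff (A implies C))) = not 1/2 = 1/2
A implies C = 1/2 implies 1/2 = 1/2
(A implies C) implies B = 1/2 implies 1/2 = 1/2
C iff B = 1/2 iff 1/2 = 1/2
((A implies C) implies B) or (C iff B) = 1/2 or 1/2 = 1/2
B or B = 1/2 or 1/2 = 1/2
C iff C = 1/2 iff 1/2 = 1/2
(B or B) or (C iff C) = 1/2 or 1/2 = 1/2
C implies B = 1/2 implies 1/2 = 1/2
(C implies B) or A = 1/2 or 1/2 = 1/2
not C = not 1/2 = 1/2
((C implies B) or A) implies not C = 1/2 implies 1/2 = 1/2
((B or B) or (C iff C)) implies (((C implies B) or A) implies not C) = 1/2 implies 1/2 = 1/2
(((A implies C) implies B) or (C iff B)) iff (((B or B) or (C iff C)) implies (((C implies B) or A) implies not C)) = 1/2 iff 1/2 = 1/2
A iff B = 1/2 iff 1/2 = 1/2
C or B = 1/2 or 1/2 = 1/2
B implies B = 1/2 implies 1/2 = 1/2
(C or B) or (B implies B) = 1/2 or 1/2 = 1/2
(A iff B) implies ((C or B) or (B implies B)) = 1/2 implies 1/2 = 1/2
B or C = 1/2 or 1/2 = 1/2
A implies A = 1/2 implies 1/2 = 1/2
(B or C) iff (A implies A) = 1/2 iff 1/2 = 1/2
A implies B = 1/2 implies 1/2 = 1/2
(A implies B) or A = 1/2 or 1/2 = 1/2
((B or C) iff (A implies A)) implies ((A implies B) or A) = 1/2 implies 1/2 = 1/2
((A iff B) implies ((C or B) or (B implies B))) or (((B or C) iff (A implies A)) implies ((A implies B) or A)) = 1/2 or 1/2 = 1/2
not A = not 1/2 = 1/2
A iff not A = 1/2 iff 1/2 = 1/2
C implies A = 1/2 implies 1/2 = 1/2
(A iff not A) implies (C implies A) = 1/2 implies 1/2 = 1/2
(((A iff B) implies ((C or B) or (B implies B))) or (((B or C) iff (A implies A)) implies ((A implies B) or A))) or ((A iff not A) implies (C implies A)) = 1/2 or 1/2 = 1/2
((((A implies C) implies B) or (C iff B)) iff (((B or B) or (C iff C)) implies (((C implies B) or A) implies not C))) implies ((((A iff B) implies ((C or B) or (B implies B))) or (((B or C) iff (A implies A)) implies ((A implies B) or A))) or ((A iff not A) implies (C implies A))) = 1/2 implies 1/2 = 1/2
not ((((B implies B) or A) implies (B implies (C or C))) implies ((B implies C) iff (A implies C))) implies (((((A implies C) implies B) or (C iff B)) iff (((B or B) or (C iff C)) implies (((C implies B) or A) implies not C))) implies ((((A iff B) implies ((C or B) or (B implies B))) or (((B or C) iff (A implies A)) implies ((A implies B) or A))) or ((A iff not A) implies (C implies A)))) = 1/2 implies 1/2 = 1/2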